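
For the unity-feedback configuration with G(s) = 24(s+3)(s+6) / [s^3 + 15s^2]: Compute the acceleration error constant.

28.8

Factoring s^2 from the denominator leaves a polynomial with constant term 15, so the system is type 2.
K_a = lim_{s→0} s^2·G(s) = 24·3·6 / 15 = 28.8.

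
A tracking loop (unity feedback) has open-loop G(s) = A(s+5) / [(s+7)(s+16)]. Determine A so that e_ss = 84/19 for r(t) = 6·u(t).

System type = 0 (no poles at s=0).
K_p = lim_{s→0} G(s) = A·5 / (7·16) = (5/112)·A.
e_ss = 6/(1 + K_p) = 84/19 ⇒ 1 + (5/112)·A = 19/14 ⇒ A = 8.

8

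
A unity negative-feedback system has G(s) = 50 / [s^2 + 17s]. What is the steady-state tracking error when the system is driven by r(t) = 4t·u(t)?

Factoring s from the denominator leaves a polynomial with constant term 17, so the system is type 1.
K_v = lim_{s→0} s·G(s) = 50 / 17 = 50/17.
e_ss = 4/K_v = 4/(50/17) = 1.36.

1.36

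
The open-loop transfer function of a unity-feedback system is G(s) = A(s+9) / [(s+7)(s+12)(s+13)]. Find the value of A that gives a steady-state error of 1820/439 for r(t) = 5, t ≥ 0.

25

No free integrators in G(s): this is a type 0 system.
K_p = lim_{s→0} G(s) = A·9 / (7·12·13) = (3/364)·A.
e_ss = 5/(1 + K_p) = 1820/439 ⇒ 1 + (3/364)·A = 439/364 ⇒ A = 25.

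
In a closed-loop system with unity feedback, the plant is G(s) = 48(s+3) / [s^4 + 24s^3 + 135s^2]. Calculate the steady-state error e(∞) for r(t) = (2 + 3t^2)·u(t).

Lowest-order denominator term is 135s^2, so the open loop has 2 poles at the origin → type 2 system. Taking each input component in turn:
  • 2: tracked with zero error.
  • 3t^2: e_ss = 6/K_a with K_a=16/15 → 5.625.
Total e_ss = 5.625.

5.625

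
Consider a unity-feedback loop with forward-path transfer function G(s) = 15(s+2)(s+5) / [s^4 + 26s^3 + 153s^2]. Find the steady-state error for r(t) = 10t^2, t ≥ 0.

The denominator has no term below 153s^2 — 2 poles at s=0, type 2.
K_a = lim_{s→0} s^2·G(s) = 15·2·5 / 153 = 50/51.
r(t) = 10t^2 gives R(s) = 20/s^3.
e_ss = 20/K_a = 20/(50/51) = 20.4.

20.4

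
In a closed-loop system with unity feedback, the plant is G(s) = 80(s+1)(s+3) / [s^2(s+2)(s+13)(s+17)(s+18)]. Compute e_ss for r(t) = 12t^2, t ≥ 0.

System type = 2 (two poles at s=0).
K_a = lim_{s→0} s^2·G(s) = 80·1·3 / (2·13·17·18) = 20/663.
r(t) = 12t^2 gives R(s) = 24/s^3.
e_ss = 24/K_a = 24/(20/663) = 795.6.

795.6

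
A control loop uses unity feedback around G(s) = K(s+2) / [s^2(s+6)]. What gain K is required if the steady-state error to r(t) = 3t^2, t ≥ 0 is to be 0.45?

40

G(s) has two factors of s in the denominator, so the system is type 2.
K_a = lim_{s→0} s^2·G(s) = K·2 / (6) = (1/3)·K.
e_ss = 6/K_a = 0.45 ⇒ K_a = 40/3 ⇒ K = (40/3)/(1/3) = 40.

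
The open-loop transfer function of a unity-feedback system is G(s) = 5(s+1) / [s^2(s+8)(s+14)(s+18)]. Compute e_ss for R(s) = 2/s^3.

Two free integrators in G(s): this is a type 2 system.
K_a = lim_{s→0} s^2·G(s) = 5·1 / (8·14·18) = 5/2016.
r(t) = t^2 gives R(s) = 2/s^3.
e_ss = 2/K_a = 2/(5/2016) = 806.4.

806.4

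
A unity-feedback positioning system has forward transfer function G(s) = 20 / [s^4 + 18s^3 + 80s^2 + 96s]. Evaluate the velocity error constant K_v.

Lowest-order denominator term is 96s, so the open loop has 1 pole at the origin → type 1 system.
K_v = lim_{s→0} s·G(s) = 20 / 96 = 5/24.

5/24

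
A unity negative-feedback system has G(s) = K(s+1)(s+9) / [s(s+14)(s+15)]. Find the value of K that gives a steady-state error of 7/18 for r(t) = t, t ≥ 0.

System type = 1 (one pole at s=0).
K_v = lim_{s→0} s·G(s) = K·1·9 / (14·15) = (3/70)·K.
e_ss = 1/K_v = 7/18 ⇒ K_v = 18/7 ⇒ K = (18/7)/(3/70) = 60.

60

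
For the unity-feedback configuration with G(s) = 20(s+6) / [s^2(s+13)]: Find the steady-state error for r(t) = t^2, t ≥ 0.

13/60

System type = 2 (two poles at s=0).
K_a = lim_{s→0} s^2·G(s) = 20·6 / (13) = 120/13.
r(t) = t^2 gives R(s) = 2/s^3.
e_ss = 2/K_a = 2/(120/13) = 13/60.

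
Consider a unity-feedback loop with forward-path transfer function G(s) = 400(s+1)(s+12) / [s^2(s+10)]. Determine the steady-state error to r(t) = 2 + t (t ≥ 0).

The open loop has two poles at the origin → type 2 system. By superposition:
  • 2: tracked with zero error.
  • t: tracked with zero error.
Total e_ss = 0.

0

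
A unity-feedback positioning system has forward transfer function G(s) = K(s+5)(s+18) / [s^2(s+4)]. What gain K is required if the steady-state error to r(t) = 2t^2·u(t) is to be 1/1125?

Two free integrators in G(s): this is a type 2 system.
K_a = lim_{s→0} s^2·G(s) = K·5·18 / (4) = 22.5·K.
e_ss = 4/K_a = 1/1125 ⇒ K_a = 4500 ⇒ K = 4500/22.5 = 200.

200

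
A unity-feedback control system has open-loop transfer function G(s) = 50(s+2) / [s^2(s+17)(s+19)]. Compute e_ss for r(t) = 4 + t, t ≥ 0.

The open loop has two poles at the origin → type 2 system. Treating each term separately:
  • 4: tracked with zero error.
  • t: tracked with zero error.
Total e_ss = 0.

0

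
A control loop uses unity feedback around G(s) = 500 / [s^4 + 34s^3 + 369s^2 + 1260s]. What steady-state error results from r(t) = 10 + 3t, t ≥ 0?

The denominator has no term below 1260s — 1 pole at s=0, type 1. Treating each term separately:
  • 10: tracked with zero error.
  • 3t: e_ss = 3/K_v with K_v=25/63 → 7.56.
Total e_ss = 7.56.

7.56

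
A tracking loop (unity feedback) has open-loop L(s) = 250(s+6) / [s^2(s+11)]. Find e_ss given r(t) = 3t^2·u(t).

0.044

System type = 2 (two poles at s=0).
K_a = lim_{s→0} s^2·L(s) = 250·6 / (11) = 1500/11.
r(t) = 3t^2 gives R(s) = 6/s^3.
e_ss = 6/K_a = 6/(1500/11) = 0.044.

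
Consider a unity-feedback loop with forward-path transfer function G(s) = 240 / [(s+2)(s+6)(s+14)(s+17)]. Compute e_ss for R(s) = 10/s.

No free integrators in G(s): this is a type 0 system.
K_p = lim_{s→0} G(s) = 240 / (2·6·14·17) = 10/119.
e_ss = 10/(1 + K_p) = 10/(129/119) = 1190/129.

1190/129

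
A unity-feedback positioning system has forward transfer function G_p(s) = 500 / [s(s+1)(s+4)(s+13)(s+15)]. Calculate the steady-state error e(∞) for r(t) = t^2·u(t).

infinity

One free integrator in G_p(s): this is a type 1 system.
For a type-1 system K_a = 0, so e_ss to a parabolic input is unbounded.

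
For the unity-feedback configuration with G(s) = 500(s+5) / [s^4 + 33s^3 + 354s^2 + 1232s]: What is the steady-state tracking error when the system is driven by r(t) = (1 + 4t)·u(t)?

Factoring s from the denominator leaves a polynomial with constant term 1232, so the system is type 1. Taking each input component in turn:
  • 1: tracked with zero error.
  • 4t: e_ss = 4/K_v with K_v=625/308 → 1.9712.
Total e_ss = 1.9712.

1.9712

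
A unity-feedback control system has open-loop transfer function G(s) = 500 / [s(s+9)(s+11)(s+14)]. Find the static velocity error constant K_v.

250/693

System type = 1 (one pole at s=0).
K_v = lim_{s→0} s·G(s) = 500 / (9·11·14) = 250/693.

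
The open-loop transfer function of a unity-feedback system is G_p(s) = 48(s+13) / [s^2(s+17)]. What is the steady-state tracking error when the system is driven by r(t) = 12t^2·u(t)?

System type = 2 (two poles at s=0).
K_a = lim_{s→0} s^2·G_p(s) = 48·13 / (17) = 624/17.
r(t) = 12t^2 gives R(s) = 24/s^3.
e_ss = 24/K_a = 24/(624/17) = 17/26.

17/26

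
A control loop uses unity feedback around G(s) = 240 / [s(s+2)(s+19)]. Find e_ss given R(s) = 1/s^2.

G(s) has one factor of s in the denominator, so the system is type 1.
K_v = lim_{s→0} s·G(s) = 240 / (2·19) = 120/19.
e_ss = 1/K_v = 1/(120/19) = 19/120.

19/120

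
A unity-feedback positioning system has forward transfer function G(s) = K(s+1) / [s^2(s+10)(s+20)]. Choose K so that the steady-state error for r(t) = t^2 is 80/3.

Two free integrators in G(s): this is a type 2 system.
K_a = lim_{s→0} s^2·G(s) = K·1 / (10·20) = 0.005·K.
e_ss = 2/K_a = 80/3 ⇒ K_a = 0.075 ⇒ K = 0.075/0.005 = 15.

15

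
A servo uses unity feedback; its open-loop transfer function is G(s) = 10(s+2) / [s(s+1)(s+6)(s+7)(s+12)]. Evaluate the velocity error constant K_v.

One free integrator in G(s): this is a type 1 system.
K_v = lim_{s→0} s·G(s) = 10·2 / (1·6·7·12) = 5/126.

5/126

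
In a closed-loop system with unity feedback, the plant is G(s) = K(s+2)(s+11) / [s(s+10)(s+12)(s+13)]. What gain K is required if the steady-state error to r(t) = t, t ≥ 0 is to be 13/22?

G(s) has one factor of s in the denominator, so the system is type 1.
K_v = lim_{s→0} s·G(s) = K·2·11 / (10·12·13) = (11/780)·K.
e_ss = 1/K_v = 13/22 ⇒ K_v = 22/13 ⇒ K = (22/13)/(11/780) = 120.

120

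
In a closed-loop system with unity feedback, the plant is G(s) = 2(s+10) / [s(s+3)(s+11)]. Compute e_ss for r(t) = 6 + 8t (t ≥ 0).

13.2

The open loop has one pole at the origin → type 1 system. Treating each term separately:
  • 6: tracked with zero error.
  • 8t: e_ss = 8/K_v with K_v=20/33 → 13.2.
Total e_ss = 13.2.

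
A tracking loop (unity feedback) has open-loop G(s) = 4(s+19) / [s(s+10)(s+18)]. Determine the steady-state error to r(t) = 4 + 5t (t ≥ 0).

225/19

The open loop has one pole at the origin → type 1 system. By superposition:
  • 4: tracked with zero error.
  • 5t: e_ss = 5/K_v with K_v=19/45 → 225/19.
Total e_ss = 225/19.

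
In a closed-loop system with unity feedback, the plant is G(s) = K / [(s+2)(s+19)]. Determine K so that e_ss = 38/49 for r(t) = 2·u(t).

60

G(s) has no factors of s in the denominator, so the system is type 0.
K_p = lim_{s→0} G(s) = K / (2·19) = (1/38)·K.
e_ss = 2/(1 + K_p) = 38/49 ⇒ 1 + (1/38)·K = 49/19 ⇒ K = 60.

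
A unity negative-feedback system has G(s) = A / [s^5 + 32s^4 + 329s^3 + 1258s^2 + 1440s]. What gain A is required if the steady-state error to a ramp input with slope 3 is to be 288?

Lowest-order denominator term is 1440s, so the open loop has 1 pole at the origin → type 1 system.
K_v = lim_{s→0} s·G(s) = A / 1440 = (1/1440)·A.
e_ss = 3/K_v = 288 ⇒ K_v = 1/96 ⇒ A = (1/96)/(1/1440) = 15.

15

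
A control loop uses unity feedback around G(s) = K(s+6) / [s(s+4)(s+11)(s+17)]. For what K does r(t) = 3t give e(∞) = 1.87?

200

The open loop has one pole at the origin → type 1 system.
K_v = lim_{s→0} s·G(s) = K·6 / (4·11·17) = (3/374)·K.
e_ss = 3/K_v = 1.87 ⇒ K_v = 300/187 ⇒ K = (300/187)/(3/374) = 200.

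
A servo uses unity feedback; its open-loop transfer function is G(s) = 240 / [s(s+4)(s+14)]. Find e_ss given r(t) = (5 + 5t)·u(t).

G(s) has one factor of s in the denominator, so the system is type 1. Treating each term separately:
  • 5: tracked with zero error.
  • 5t: e_ss = 5/K_v with K_v=30/7 → 7/6.
Total e_ss = 7/6.

7/6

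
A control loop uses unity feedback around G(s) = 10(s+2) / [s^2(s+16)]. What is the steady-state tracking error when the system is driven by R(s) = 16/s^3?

12.8

The open loop has two poles at the origin → type 2 system.
K_a = lim_{s→0} s^2·G(s) = 10·2 / (16) = 1.25.
r(t) = 8t^2 gives R(s) = 16/s^3.
e_ss = 16/K_a = 16/1.25 = 12.8.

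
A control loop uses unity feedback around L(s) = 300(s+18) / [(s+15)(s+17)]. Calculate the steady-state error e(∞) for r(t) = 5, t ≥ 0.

85/377

No free integrators in L(s): this is a type 0 system.
K_p = lim_{s→0} L(s) = 300·18 / (15·17) = 360/17.
e_ss = 5/(1 + K_p) = 5/(377/17) = 85/377.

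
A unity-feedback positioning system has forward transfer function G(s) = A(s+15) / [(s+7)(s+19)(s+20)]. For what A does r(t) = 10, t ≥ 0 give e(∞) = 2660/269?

2

The open loop has no poles at the origin → type 0 system.
K_p = lim_{s→0} G(s) = A·15 / (7·19·20) = (3/532)·A.
e_ss = 10/(1 + K_p) = 2660/269 ⇒ 1 + (3/532)·A = 269/266 ⇒ A = 2.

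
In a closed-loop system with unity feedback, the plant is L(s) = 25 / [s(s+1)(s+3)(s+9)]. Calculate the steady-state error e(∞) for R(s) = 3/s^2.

L(s) has one factor of s in the denominator, so the system is type 1.
K_v = lim_{s→0} s·L(s) = 25 / (1·3·9) = 25/27.
e_ss = 3/K_v = 3/(25/27) = 3.24.

3.24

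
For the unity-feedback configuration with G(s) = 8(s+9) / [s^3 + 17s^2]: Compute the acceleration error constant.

72/17

Lowest-order denominator term is 17s^2, so the open loop has 2 poles at the origin → type 2 system.
K_a = lim_{s→0} s^2·G(s) = 8·9 / 17 = 72/17.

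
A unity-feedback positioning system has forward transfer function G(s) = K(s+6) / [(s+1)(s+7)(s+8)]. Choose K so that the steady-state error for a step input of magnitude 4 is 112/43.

The open loop has no poles at the origin → type 0 system.
K_p = lim_{s→0} G(s) = K·6 / (1·7·8) = (3/28)·K.
e_ss = 4/(1 + K_p) = 112/43 ⇒ 1 + (3/28)·K = 43/28 ⇒ K = 5.

5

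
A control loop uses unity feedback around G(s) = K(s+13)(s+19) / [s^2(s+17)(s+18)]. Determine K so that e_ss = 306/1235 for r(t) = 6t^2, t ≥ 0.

60

The open loop has two poles at the origin → type 2 system.
K_a = lim_{s→0} s^2·G(s) = K·13·19 / (17·18) = (247/306)·K.
e_ss = 12/K_a = 306/1235 ⇒ K_a = 2470/51 ⇒ K = (2470/51)/(247/306) = 60.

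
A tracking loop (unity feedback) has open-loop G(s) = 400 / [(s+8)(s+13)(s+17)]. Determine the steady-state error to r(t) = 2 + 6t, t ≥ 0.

No free integrators in G(s): this is a type 0 system. By superposition:
  • 2: e_ss = 2/(1+K_p) with K_p=50/221 → 442/271.
  • 6t: a type-0 system cannot track it, e_ss → ∞.
The unbounded component dominates.

infinity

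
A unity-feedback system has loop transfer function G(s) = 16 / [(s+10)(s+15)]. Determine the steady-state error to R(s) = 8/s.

600/83

The open loop has no poles at the origin → type 0 system.
K_p = lim_{s→0} G(s) = 16 / (10·15) = 8/75.
e_ss = 8/(1 + K_p) = 8/(83/75) = 600/83.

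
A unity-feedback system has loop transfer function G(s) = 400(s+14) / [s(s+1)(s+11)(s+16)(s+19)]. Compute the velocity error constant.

System type = 1 (one pole at s=0).
K_v = lim_{s→0} s·G(s) = 400·14 / (1·11·16·19) = 350/209.

350/209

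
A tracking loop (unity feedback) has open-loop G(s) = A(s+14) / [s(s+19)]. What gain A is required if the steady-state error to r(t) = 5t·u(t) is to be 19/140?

50

G(s) has one factor of s in the denominator, so the system is type 1.
K_v = lim_{s→0} s·G(s) = A·14 / (19) = (14/19)·A.
e_ss = 5/K_v = 19/140 ⇒ K_v = 700/19 ⇒ A = (700/19)/(14/19) = 50.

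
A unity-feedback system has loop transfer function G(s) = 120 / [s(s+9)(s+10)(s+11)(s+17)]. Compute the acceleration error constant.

The open loop has one pole at the origin → type 1 system.
K_a = lim_{s→0} s^2·G(s) = 0 (the extra factor of s kills the finite limit).

0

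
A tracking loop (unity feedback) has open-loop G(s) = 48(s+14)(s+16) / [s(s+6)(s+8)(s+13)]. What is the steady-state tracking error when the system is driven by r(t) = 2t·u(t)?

13/112

One free integrator in G(s): this is a type 1 system.
K_v = lim_{s→0} s·G(s) = 48·14·16 / (6·8·13) = 224/13.
e_ss = 2/K_v = 2/(224/13) = 13/112.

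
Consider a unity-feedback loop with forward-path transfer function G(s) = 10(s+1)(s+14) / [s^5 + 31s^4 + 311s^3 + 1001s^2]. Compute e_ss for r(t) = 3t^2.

The denominator has no term below 1001s^2 — 2 poles at s=0, type 2.
K_a = lim_{s→0} s^2·G(s) = 10·1·14 / 1001 = 20/143.
r(t) = 3t^2 gives R(s) = 6/s^3.
e_ss = 6/K_a = 6/(20/143) = 42.9.

42.9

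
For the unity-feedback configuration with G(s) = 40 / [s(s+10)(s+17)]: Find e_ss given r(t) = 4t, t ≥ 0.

17

The open loop has one pole at the origin → type 1 system.
K_v = lim_{s→0} s·G(s) = 40 / (10·17) = 4/17.
e_ss = 4/K_v = 4/(4/17) = 17.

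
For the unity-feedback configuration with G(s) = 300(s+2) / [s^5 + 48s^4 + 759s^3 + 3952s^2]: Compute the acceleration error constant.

Lowest-order denominator term is 3952s^2, so the open loop has 2 poles at the origin → type 2 system.
K_a = lim_{s→0} s^2·G(s) = 300·2 / 3952 = 75/494.

75/494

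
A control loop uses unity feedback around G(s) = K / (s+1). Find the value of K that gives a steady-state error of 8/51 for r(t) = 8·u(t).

System type = 0 (no poles at s=0).
K_p = lim_{s→0} G(s) = K / (1) = 1·K.
e_ss = 8/(1 + K_p) = 8/51 ⇒ 1 + 1·K = 51 ⇒ K = 50.

50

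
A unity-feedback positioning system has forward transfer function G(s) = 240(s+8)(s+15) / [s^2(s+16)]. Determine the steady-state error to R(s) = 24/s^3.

The open loop has two poles at the origin → type 2 system.
K_a = lim_{s→0} s^2·G(s) = 240·8·15 / (16) = 1800.
r(t) = 12t^2 gives R(s) = 24/s^3.
e_ss = 24/K_a = 24/1800 = 1/75.

1/75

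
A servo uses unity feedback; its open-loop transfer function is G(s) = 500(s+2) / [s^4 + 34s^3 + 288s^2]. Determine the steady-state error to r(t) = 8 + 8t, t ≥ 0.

Factoring s^2 from the denominator leaves a polynomial with constant term 288, so the system is type 2. By superposition:
  • 8: tracked with zero error.
  • 8t: tracked with zero error.
Total e_ss = 0.

0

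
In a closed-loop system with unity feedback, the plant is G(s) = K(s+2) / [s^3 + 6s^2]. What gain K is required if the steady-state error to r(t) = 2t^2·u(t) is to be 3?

Lowest-order denominator term is 6s^2, so the open loop has 2 poles at the origin → type 2 system.
K_a = lim_{s→0} s^2·G(s) = K·2 / 6 = (1/3)·K.
e_ss = 4/K_a = 3 ⇒ K_a = 4/3 ⇒ K = (4/3)/(1/3) = 4.

4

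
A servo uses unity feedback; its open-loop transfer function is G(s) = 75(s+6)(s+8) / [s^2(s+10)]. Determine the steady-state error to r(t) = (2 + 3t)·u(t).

0

G(s) has two factors of s in the denominator, so the system is type 2. Treating each term separately:
  • 2: tracked with zero error.
  • 3t: tracked with zero error.
Total e_ss = 0.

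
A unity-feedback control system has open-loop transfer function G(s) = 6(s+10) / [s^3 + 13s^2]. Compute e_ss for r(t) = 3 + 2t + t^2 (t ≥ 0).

13/30

Lowest-order denominator term is 13s^2, so the open loop has 2 poles at the origin → type 2 system. Taking each input component in turn:
  • 3: tracked with zero error.
  • 2t: tracked with zero error.
  • t^2: e_ss = 2/K_a with K_a=60/13 → 13/30.
Total e_ss = 13/30.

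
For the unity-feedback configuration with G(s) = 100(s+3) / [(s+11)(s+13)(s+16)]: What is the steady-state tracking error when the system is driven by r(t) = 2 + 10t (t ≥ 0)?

infinity

The open loop has no poles at the origin → type 0 system. Treating each term separately:
  • 2: e_ss = 2/(1+K_p) with K_p=75/572 → 1144/647.
  • 10t: a type-0 system cannot track it, e_ss → ∞.
The unbounded component dominates.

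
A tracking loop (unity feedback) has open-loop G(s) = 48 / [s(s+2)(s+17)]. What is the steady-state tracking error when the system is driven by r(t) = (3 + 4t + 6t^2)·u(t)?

One free integrator in G(s): this is a type 1 system. Treating each term separately:
  • 3: tracked with zero error.
  • 4t: e_ss = 4/K_v with K_v=24/17 → 17/6.
  • 6t^2: a type-1 system cannot track it, e_ss → ∞.
The unbounded component dominates.

infinity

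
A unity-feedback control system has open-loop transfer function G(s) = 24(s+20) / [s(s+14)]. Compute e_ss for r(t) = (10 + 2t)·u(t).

The open loop has one pole at the origin → type 1 system. Taking each input component in turn:
  • 10: tracked with zero error.
  • 2t: e_ss = 2/K_v with K_v=240/7 → 7/120.
Total e_ss = 7/120.

7/120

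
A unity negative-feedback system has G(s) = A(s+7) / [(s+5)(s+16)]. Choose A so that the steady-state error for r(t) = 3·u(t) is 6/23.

120

G(s) has no factors of s in the denominator, so the system is type 0.
K_p = lim_{s→0} G(s) = A·7 / (5·16) = 0.0875·A.
e_ss = 3/(1 + K_p) = 6/23 ⇒ 1 + 0.0875·A = 11.5 ⇒ A = 120.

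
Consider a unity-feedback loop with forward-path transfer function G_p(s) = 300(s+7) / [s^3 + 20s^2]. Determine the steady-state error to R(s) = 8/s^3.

8/105

The denominator has no term below 20s^2 — 2 poles at s=0, type 2.
K_a = lim_{s→0} s^2·G_p(s) = 300·7 / 20 = 105.
r(t) = 4t^2 gives R(s) = 8/s^3.
e_ss = 8/K_a = 8/105.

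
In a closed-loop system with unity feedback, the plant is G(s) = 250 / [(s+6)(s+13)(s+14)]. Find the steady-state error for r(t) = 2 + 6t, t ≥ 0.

The open loop has no poles at the origin → type 0 system. Treating each term separately:
  • 2: e_ss = 2/(1+K_p) with K_p=125/546 → 1092/671.
  • 6t: a type-0 system cannot track it, e_ss → ∞.
The unbounded component dominates.

infinity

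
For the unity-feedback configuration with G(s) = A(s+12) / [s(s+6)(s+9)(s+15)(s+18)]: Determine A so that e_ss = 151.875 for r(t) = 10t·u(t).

80

G(s) has one factor of s in the denominator, so the system is type 1.
K_v = lim_{s→0} s·G(s) = A·12 / (6·9·15·18) = (1/1215)·A.
e_ss = 10/K_v = 151.875 ⇒ K_v = 16/243 ⇒ A = (16/243)/(1/1215) = 80.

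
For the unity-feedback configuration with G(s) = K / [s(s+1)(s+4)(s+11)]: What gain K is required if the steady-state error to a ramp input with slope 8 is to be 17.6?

System type = 1 (one pole at s=0).
K_v = lim_{s→0} s·G(s) = K / (1·4·11) = (1/44)·K.
e_ss = 8/K_v = 17.6 ⇒ K_v = 5/11 ⇒ K = (5/11)/(1/44) = 20.

20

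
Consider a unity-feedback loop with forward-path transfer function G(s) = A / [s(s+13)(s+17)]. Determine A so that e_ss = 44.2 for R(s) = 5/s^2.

25

One free integrator in G(s): this is a type 1 system.
K_v = lim_{s→0} s·G(s) = A / (13·17) = (1/221)·A.
e_ss = 5/K_v = 44.2 ⇒ K_v = 25/221 ⇒ A = (25/221)/(1/221) = 25.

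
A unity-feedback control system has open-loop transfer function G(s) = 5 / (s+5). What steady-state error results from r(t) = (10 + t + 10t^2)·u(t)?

infinity

The open loop has no poles at the origin → type 0 system. By superposition:
  • 10: e_ss = 10/(1+K_p) with K_p=1 → 5.
  • t: a type-0 system cannot track it, e_ss → ∞.
  • 10t^2: a type-0 system cannot track it, e_ss → ∞.
The unbounded component dominates.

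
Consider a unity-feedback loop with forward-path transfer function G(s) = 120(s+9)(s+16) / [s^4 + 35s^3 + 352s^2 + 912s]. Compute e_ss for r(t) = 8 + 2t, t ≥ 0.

Lowest-order denominator term is 912s, so the open loop has 1 pole at the origin → type 1 system. By superposition:
  • 8: tracked with zero error.
  • 2t: e_ss = 2/K_v with K_v=360/19 → 19/180.
Total e_ss = 19/180.

19/180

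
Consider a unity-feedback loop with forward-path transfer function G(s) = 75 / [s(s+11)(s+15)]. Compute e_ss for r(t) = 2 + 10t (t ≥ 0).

The open loop has one pole at the origin → type 1 system. Treating each term separately:
  • 2: tracked with zero error.
  • 10t: e_ss = 10/K_v with K_v=5/11 → 22.
Total e_ss = 22.

22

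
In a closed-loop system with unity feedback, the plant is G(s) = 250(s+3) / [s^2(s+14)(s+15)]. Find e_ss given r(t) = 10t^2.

5.6

G(s) has two factors of s in the denominator, so the system is type 2.
K_a = lim_{s→0} s^2·G(s) = 250·3 / (14·15) = 25/7.
r(t) = 10t^2 gives R(s) = 20/s^3.
e_ss = 20/K_a = 20/(25/7) = 5.6.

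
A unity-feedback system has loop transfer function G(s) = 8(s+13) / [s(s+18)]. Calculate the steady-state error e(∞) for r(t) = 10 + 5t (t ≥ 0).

45/52

G(s) has one factor of s in the denominator, so the system is type 1. Taking each input component in turn:
  • 10: tracked with zero error.
  • 5t: e_ss = 5/K_v with K_v=52/9 → 45/52.
Total e_ss = 45/52.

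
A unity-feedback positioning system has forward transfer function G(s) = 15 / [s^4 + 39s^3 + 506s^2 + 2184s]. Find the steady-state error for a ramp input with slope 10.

1456

Lowest-order denominator term is 2184s, so the open loop has 1 pole at the origin → type 1 system.
K_v = lim_{s→0} s·G(s) = 15 / 2184 = 5/728.
e_ss = 10/K_v = 10/(5/728) = 1456.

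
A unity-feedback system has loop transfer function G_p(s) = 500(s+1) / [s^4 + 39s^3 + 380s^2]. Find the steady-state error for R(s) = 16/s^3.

12.16

The denominator has no term below 380s^2 — 2 poles at s=0, type 2.
K_a = lim_{s→0} s^2·G_p(s) = 500·1 / 380 = 25/19.
r(t) = 8t^2 gives R(s) = 16/s^3.
e_ss = 16/K_a = 16/(25/19) = 12.16.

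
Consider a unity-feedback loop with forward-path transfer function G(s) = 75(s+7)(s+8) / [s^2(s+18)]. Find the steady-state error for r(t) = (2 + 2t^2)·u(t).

System type = 2 (two poles at s=0). Taking each input component in turn:
  • 2: tracked with zero error.
  • 2t^2: e_ss = 4/K_a with K_a=700/3 → 3/175.
Total e_ss = 3/175.

3/175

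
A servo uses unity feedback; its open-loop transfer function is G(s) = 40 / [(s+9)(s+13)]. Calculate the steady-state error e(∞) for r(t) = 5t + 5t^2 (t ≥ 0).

infinity

G(s) has no factors of s in the denominator, so the system is type 0. Treating each term separately:
  • 5t: a type-0 system cannot track it, e_ss → ∞.
  • 5t^2: a type-0 system cannot track it, e_ss → ∞.
The unbounded component dominates.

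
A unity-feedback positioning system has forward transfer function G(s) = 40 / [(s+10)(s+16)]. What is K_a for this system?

0

No free integrators in G(s): this is a type 0 system.
K_a = lim_{s→0} s^2·G(s) = 0 (the extra factor of s kills the finite limit).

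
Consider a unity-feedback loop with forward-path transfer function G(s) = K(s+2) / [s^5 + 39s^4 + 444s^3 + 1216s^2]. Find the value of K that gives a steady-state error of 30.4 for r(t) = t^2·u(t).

40

Lowest-order denominator term is 1216s^2, so the open loop has 2 poles at the origin → type 2 system.
K_a = lim_{s→0} s^2·G(s) = K·2 / 1216 = (1/608)·K.
e_ss = 2/K_a = 30.4 ⇒ K_a = 5/76 ⇒ K = (5/76)/(1/608) = 40.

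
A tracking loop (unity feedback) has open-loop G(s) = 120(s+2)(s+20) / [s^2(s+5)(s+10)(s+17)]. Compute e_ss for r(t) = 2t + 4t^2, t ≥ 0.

17/12

G(s) has two factors of s in the denominator, so the system is type 2. Taking each input component in turn:
  • 2t: tracked with zero error.
  • 4t^2: e_ss = 8/K_a with K_a=96/17 → 17/12.
Total e_ss = 17/12.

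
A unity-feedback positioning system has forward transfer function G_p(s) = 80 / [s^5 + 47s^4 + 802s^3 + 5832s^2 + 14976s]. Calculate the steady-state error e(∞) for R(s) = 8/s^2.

1497.6

Factoring s from the denominator leaves a polynomial with constant term 14976, so the system is type 1.
K_v = lim_{s→0} s·G_p(s) = 80 / 14976 = 5/936.
e_ss = 8/K_v = 8/(5/936) = 1497.6.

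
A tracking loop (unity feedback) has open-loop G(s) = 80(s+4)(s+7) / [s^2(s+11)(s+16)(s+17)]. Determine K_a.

The open loop has two poles at the origin → type 2 system.
K_a = lim_{s→0} s^2·G(s) = 80·4·7 / (11·16·17) = 140/187.

140/187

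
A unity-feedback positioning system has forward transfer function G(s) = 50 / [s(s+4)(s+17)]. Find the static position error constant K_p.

infinity

K_p = lim_{s→0} G(s); with 1 pole at the origin the limit diverges, so K_p = ∞.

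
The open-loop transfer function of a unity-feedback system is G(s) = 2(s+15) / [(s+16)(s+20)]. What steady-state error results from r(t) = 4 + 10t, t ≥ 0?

System type = 0 (no poles at s=0). Taking each input component in turn:
  • 4: e_ss = 4/(1+K_p) with K_p=3/32 → 128/35.
  • 10t: a type-0 system cannot track it, e_ss → ∞.
The unbounded component dominates.

infinity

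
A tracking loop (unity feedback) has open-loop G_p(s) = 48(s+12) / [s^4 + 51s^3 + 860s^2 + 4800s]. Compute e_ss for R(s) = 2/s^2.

50/3

Lowest-order denominator term is 4800s, so the open loop has 1 pole at the origin → type 1 system.
K_v = lim_{s→0} s·G_p(s) = 48·12 / 4800 = 0.12.
e_ss = 2/K_v = 2/0.12 = 50/3.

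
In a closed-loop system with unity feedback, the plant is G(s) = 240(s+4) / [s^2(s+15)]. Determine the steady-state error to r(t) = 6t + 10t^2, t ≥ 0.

0.3125

Two free integrators in G(s): this is a type 2 system. Treating each term separately:
  • 6t: tracked with zero error.
  • 10t^2: e_ss = 20/K_a with K_a=64 → 0.3125.
Total e_ss = 0.3125.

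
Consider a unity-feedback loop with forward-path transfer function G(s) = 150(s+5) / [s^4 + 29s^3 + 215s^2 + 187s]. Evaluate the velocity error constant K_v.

750/187

The denominator has no term below 187s — 1 pole at s=0, type 1.
K_v = lim_{s→0} s·G(s) = 150·5 / 187 = 750/187.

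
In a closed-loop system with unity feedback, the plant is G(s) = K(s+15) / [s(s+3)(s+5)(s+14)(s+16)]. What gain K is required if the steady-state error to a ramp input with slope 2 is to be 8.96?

The open loop has one pole at the origin → type 1 system.
K_v = lim_{s→0} s·G(s) = K·15 / (3·5·14·16) = (1/224)·K.
e_ss = 2/K_v = 8.96 ⇒ K_v = 25/112 ⇒ K = (25/112)/(1/224) = 50.

50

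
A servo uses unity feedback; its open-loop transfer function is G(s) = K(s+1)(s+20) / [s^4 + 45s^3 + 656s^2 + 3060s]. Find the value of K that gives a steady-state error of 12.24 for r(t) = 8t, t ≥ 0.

100

The denominator has no term below 3060s — 1 pole at s=0, type 1.
K_v = lim_{s→0} s·G(s) = K·1·20 / 3060 = (1/153)·K.
e_ss = 8/K_v = 12.24 ⇒ K_v = 100/153 ⇒ K = (100/153)/(1/153) = 100.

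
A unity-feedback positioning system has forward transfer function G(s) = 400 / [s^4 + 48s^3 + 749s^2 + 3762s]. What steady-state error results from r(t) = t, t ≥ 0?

9.405

Factoring s from the denominator leaves a polynomial with constant term 3762, so the system is type 1.
K_v = lim_{s→0} s·G(s) = 400 / 3762 = 200/1881.
e_ss = 1/K_v = 1/(200/1881) = 9.405.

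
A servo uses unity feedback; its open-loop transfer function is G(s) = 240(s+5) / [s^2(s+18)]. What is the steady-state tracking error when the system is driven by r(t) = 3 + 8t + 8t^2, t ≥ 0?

0.24

System type = 2 (two poles at s=0). Taking each input component in turn:
  • 3: tracked with zero error.
  • 8t: tracked with zero error.
  • 8t^2: e_ss = 16/K_a with K_a=200/3 → 0.24.
Total e_ss = 0.24.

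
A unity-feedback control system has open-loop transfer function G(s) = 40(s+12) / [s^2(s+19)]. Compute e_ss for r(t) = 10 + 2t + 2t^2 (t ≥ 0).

System type = 2 (two poles at s=0). By superposition:
  • 10: tracked with zero error.
  • 2t: tracked with zero error.
  • 2t^2: e_ss = 4/K_a with K_a=480/19 → 19/120.
Total e_ss = 19/120.

19/120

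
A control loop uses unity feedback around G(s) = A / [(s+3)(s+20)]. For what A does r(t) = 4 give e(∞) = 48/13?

5

System type = 0 (no poles at s=0).
K_p = lim_{s→0} G(s) = A / (3·20) = (1/60)·A.
e_ss = 4/(1 + K_p) = 48/13 ⇒ 1 + (1/60)·A = 13/12 ⇒ A = 5.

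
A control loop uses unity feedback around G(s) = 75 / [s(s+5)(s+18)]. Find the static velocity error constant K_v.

5/6

The open loop has one pole at the origin → type 1 system.
K_v = lim_{s→0} s·G(s) = 75 / (5·18) = 5/6.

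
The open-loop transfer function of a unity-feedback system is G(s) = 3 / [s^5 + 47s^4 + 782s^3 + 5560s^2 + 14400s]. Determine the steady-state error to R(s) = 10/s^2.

48000

The denominator has no term below 14400s — 1 pole at s=0, type 1.
K_v = lim_{s→0} s·G(s) = 3 / 14400 = 1/4800.
e_ss = 10/K_v = 10/(1/4800) = 48000.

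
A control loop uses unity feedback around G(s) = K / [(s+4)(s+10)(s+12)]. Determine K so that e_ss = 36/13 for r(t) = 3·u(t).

40

The open loop has no poles at the origin → type 0 system.
K_p = lim_{s→0} G(s) = K / (4·10·12) = (1/480)·K.
e_ss = 3/(1 + K_p) = 36/13 ⇒ 1 + (1/480)·K = 13/12 ⇒ K = 40.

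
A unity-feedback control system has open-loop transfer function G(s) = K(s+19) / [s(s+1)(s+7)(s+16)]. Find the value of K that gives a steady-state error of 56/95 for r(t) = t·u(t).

G(s) has one factor of s in the denominator, so the system is type 1.
K_v = lim_{s→0} s·G(s) = K·19 / (1·7·16) = (19/112)·K.
e_ss = 1/K_v = 56/95 ⇒ K_v = 95/56 ⇒ K = (95/56)/(19/112) = 10.

10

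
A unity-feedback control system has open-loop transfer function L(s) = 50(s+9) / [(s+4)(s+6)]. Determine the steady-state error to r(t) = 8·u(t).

The open loop has no poles at the origin → type 0 system.
K_p = lim_{s→0} L(s) = 50·9 / (4·6) = 18.75.
e_ss = 8/(1 + K_p) = 8/19.75 = 32/79.

32/79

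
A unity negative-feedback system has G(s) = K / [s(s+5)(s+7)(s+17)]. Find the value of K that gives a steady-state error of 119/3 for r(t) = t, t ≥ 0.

15

System type = 1 (one pole at s=0).
K_v = lim_{s→0} s·G(s) = K / (5·7·17) = (1/595)·K.
e_ss = 1/K_v = 119/3 ⇒ K_v = 3/119 ⇒ K = (3/119)/(1/595) = 15.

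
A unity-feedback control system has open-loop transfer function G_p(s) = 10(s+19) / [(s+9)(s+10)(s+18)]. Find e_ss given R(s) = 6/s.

972/181

G_p(s) has no factors of s in the denominator, so the system is type 0.
K_p = lim_{s→0} G_p(s) = 10·19 / (9·10·18) = 19/162.
e_ss = 6/(1 + K_p) = 6/(181/162) = 972/181.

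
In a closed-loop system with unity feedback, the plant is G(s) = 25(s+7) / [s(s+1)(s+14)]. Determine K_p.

K_p = lim_{s→0} G(s); with 1 pole at the origin the limit diverges, so K_p = ∞.

infinity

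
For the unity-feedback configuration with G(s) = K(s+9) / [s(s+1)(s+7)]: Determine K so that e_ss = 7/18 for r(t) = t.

System type = 1 (one pole at s=0).
K_v = lim_{s→0} s·G(s) = K·9 / (1·7) = (9/7)·K.
e_ss = 1/K_v = 7/18 ⇒ K_v = 18/7 ⇒ K = (18/7)/(9/7) = 2.

2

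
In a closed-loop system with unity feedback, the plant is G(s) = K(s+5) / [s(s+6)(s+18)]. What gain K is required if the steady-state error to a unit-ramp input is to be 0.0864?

One free integrator in G(s): this is a type 1 system.
K_v = lim_{s→0} s·G(s) = K·5 / (6·18) = (5/108)·K.
e_ss = 1/K_v = 0.0864 ⇒ K_v = 625/54 ⇒ K = (625/54)/(5/108) = 250.

250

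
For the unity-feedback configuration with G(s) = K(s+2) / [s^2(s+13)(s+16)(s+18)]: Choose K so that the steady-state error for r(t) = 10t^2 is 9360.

System type = 2 (two poles at s=0).
K_a = lim_{s→0} s^2·G(s) = K·2 / (13·16·18) = (1/1872)·K.
e_ss = 20/K_a = 9360 ⇒ K_a = 1/468 ⇒ K = (1/468)/(1/1872) = 4.

4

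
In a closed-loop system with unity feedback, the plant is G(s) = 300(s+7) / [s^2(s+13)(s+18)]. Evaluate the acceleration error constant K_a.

G(s) has two factors of s in the denominator, so the system is type 2.
K_a = lim_{s→0} s^2·G(s) = 300·7 / (13·18) = 350/39.

350/39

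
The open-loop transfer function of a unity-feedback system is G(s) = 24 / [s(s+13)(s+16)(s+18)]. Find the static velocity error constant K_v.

System type = 1 (one pole at s=0).
K_v = lim_{s→0} s·G(s) = 24 / (13·16·18) = 1/156.

1/156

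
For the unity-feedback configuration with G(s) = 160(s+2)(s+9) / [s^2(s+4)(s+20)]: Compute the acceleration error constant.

Two free integrators in G(s): this is a type 2 system.
K_a = lim_{s→0} s^2·G(s) = 160·2·9 / (4·20) = 36.

36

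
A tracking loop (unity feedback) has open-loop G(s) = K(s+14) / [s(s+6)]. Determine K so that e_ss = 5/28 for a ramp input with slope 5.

One free integrator in G(s): this is a type 1 system.
K_v = lim_{s→0} s·G(s) = K·14 / (6) = (7/3)·K.
e_ss = 5/K_v = 5/28 ⇒ K_v = 28 ⇒ K = 28/(7/3) = 12.

12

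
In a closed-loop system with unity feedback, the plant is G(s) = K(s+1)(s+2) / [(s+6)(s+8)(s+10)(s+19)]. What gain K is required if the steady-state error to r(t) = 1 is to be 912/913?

The open loop has no poles at the origin → type 0 system.
K_p = lim_{s→0} G(s) = K·1·2 / (6·8·10·19) = (1/4560)·K.
e_ss = 1/(1 + K_p) = 912/913 ⇒ 1 + (1/4560)·K = 913/912 ⇒ K = 5.

5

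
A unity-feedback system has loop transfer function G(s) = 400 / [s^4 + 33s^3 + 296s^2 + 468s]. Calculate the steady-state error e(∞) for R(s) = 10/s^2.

11.7

Factoring s from the denominator leaves a polynomial with constant term 468, so the system is type 1.
K_v = lim_{s→0} s·G(s) = 400 / 468 = 100/117.
e_ss = 10/K_v = 10/(100/117) = 11.7.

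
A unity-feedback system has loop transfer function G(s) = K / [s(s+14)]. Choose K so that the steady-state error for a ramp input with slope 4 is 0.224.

G(s) has one factor of s in the denominator, so the system is type 1.
K_v = lim_{s→0} s·G(s) = K / (14) = (1/14)·K.
e_ss = 4/K_v = 0.224 ⇒ K_v = 125/7 ⇒ K = (125/7)/(1/14) = 250.

250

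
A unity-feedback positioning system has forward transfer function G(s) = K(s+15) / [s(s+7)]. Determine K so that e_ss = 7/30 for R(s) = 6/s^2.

12

One free integrator in G(s): this is a type 1 system.
K_v = lim_{s→0} s·G(s) = K·15 / (7) = (15/7)·K.
e_ss = 6/K_v = 7/30 ⇒ K_v = 180/7 ⇒ K = (180/7)/(15/7) = 12.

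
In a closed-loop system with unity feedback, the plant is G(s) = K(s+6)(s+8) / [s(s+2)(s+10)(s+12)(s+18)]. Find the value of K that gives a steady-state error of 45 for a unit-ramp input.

2

The open loop has one pole at the origin → type 1 system.
K_v = lim_{s→0} s·G(s) = K·6·8 / (2·10·12·18) = (1/90)·K.
e_ss = 1/K_v = 45 ⇒ K_v = 1/45 ⇒ K = (1/45)/(1/90) = 2.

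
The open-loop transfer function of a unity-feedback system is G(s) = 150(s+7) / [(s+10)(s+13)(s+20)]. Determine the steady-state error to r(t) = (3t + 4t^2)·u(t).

infinity

No free integrators in G(s): this is a type 0 system. Taking each input component in turn:
  • 3t: a type-0 system cannot track it, e_ss → ∞.
  • 4t^2: a type-0 system cannot track it, e_ss → ∞.
The unbounded component dominates.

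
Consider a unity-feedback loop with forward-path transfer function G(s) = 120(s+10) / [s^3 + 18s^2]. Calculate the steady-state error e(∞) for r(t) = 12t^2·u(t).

0.36

The denominator has no term below 18s^2 — 2 poles at s=0, type 2.
K_a = lim_{s→0} s^2·G(s) = 120·10 / 18 = 200/3.
r(t) = 12t^2 gives R(s) = 24/s^3.
e_ss = 24/K_a = 24/(200/3) = 0.36.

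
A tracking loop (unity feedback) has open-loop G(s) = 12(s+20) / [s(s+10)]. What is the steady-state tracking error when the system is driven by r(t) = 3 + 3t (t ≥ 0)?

System type = 1 (one pole at s=0). By superposition:
  • 3: tracked with zero error.
  • 3t: e_ss = 3/K_v with K_v=24 → 0.125.
Total e_ss = 0.125.

0.125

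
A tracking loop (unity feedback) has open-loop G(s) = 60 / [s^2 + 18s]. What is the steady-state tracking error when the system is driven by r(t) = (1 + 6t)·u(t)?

1.8

Factoring s from the denominator leaves a polynomial with constant term 18, so the system is type 1. By superposition:
  • 1: tracked with zero error.
  • 6t: e_ss = 6/K_v with K_v=10/3 → 1.8.
Total e_ss = 1.8.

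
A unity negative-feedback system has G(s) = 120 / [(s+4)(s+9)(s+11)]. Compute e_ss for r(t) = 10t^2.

infinity

The open loop has no poles at the origin → type 0 system.
For a type-0 system K_a = 0, so e_ss to a parabolic input is unbounded.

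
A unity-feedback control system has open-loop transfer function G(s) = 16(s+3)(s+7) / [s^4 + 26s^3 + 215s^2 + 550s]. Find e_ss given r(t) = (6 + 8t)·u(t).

Lowest-order denominator term is 550s, so the open loop has 1 pole at the origin → type 1 system. Treating each term separately:
  • 6: tracked with zero error.
  • 8t: e_ss = 8/K_v with K_v=168/275 → 275/21.
Total e_ss = 275/21.

275/21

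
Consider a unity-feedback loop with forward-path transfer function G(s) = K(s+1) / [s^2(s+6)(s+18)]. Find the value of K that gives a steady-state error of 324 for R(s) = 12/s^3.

The open loop has two poles at the origin → type 2 system.
K_a = lim_{s→0} s^2·G(s) = K·1 / (6·18) = (1/108)·K.
e_ss = 12/K_a = 324 ⇒ K_a = 1/27 ⇒ K = (1/27)/(1/108) = 4.

4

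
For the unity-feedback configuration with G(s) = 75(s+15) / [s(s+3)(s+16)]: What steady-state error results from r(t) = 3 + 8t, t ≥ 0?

System type = 1 (one pole at s=0). Treating each term separately:
  • 3: tracked with zero error.
  • 8t: e_ss = 8/K_v with K_v=23.4375 → 128/375.
Total e_ss = 128/375.

128/375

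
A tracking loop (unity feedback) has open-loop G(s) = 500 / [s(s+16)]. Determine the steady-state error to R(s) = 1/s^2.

0.032

G(s) has one factor of s in the denominator, so the system is type 1.
K_v = lim_{s→0} s·G(s) = 500 / (16) = 31.25.
e_ss = 1/K_v = 1/31.25 = 0.032.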